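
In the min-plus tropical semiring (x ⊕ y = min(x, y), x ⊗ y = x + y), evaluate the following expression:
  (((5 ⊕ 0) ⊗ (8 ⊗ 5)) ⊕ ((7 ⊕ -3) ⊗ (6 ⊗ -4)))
(((5 ⊕ 0) ⊗ (8 ⊗ 5)) ⊕ ((7 ⊕ -3) ⊗ (6 ⊗ -4))) = -1

Expand innermost to outermost. Recall ⊕ takes the minimum of its arguments and ⊗ takes their sum. Working out the expression (((5 ⊕ 0) ⊗ (8 ⊗ 5)) ⊕ ((7 ⊕ -3) ⊗ (6 ⊗ -4))) gives -1.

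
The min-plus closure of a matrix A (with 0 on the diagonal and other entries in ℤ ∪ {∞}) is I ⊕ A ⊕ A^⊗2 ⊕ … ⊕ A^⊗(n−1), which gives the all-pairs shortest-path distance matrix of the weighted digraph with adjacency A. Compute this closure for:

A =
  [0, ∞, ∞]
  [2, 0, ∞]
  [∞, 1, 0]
Closure =
  [0, ∞, ∞]
  [2, 0, ∞]
  [3, 1, 0]

This is the Floyd-Warshall all-pairs shortest-path computation. For each intermediate vertex k = 0, 1, …, 2, update dist[i][j] ← min(dist[i][j], dist[i][k] + dist[k][j]). The final matrix gives, for each (i, j), the minimum total weight of any directed path from i to j (possibly empty when i = j).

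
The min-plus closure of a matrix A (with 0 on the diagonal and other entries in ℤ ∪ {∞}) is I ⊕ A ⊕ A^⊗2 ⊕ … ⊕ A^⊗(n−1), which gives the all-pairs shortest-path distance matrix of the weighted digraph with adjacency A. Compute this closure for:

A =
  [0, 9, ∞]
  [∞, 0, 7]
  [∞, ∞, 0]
Closure =
  [0, 9, 16]
  [∞, 0, 7]
  [∞, ∞, 0]

This is the Floyd-Warshall all-pairs shortest-path computation. For each intermediate vertex k = 0, 1, …, 2, update dist[i][j] ← min(dist[i][j], dist[i][k] + dist[k][j]). The final matrix gives, for each (i, j), the minimum total weight of any directed path from i to j (possibly empty when i = j).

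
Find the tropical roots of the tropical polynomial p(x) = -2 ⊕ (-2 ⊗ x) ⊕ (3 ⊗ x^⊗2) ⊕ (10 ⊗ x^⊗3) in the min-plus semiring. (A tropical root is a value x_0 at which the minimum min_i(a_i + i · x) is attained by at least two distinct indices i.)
Roots: {-7, -5, 0}

Each tropical root is a break point of the lower envelope of the lines y = a_i + i · x (there are 4 lines, with slopes 0, 1, ..., 3). Only the lines that attain the minimum somewhere contribute to roots; other lines are dominated. Here the surviving (envelope) indices are i = 3, i = 2, i = 1, i = 0.
Intersections between consecutive envelope lines give the roots: for adjacent envelope indices i < j the intersection is x = (a_i − a_j) / (j − i). Reading off the sorted break points: {-7, -5, 0}.
Verification: at each break x_0, at least two indices attain the minimum of min_i(a_i + i · x_0).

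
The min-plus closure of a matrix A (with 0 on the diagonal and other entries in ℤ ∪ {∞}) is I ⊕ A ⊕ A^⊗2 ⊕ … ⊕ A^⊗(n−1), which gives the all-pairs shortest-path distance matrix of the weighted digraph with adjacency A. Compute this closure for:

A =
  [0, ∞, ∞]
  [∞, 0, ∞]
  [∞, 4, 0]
Closure =
  [0, ∞, ∞]
  [∞, 0, ∞]
  [∞, 4, 0]

This is the Floyd-Warshall all-pairs shortest-path computation. For each intermediate vertex k = 0, 1, …, 2, update dist[i][j] ← min(dist[i][j], dist[i][k] + dist[k][j]). The final matrix gives, for each (i, j), the minimum total weight of any directed path from i to j (possibly empty when i = j).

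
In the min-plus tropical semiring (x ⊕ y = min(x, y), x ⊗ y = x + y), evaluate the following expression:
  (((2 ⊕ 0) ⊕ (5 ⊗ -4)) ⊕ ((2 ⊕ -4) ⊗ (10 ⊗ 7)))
(((2 ⊕ 0) ⊕ (5 ⊗ -4)) ⊕ ((2 ⊕ -4) ⊗ (10 ⊗ 7))) = 0

Expand innermost to outermost. Recall ⊕ takes the minimum of its arguments and ⊗ takes their sum. Working out the expression (((2 ⊕ 0) ⊕ (5 ⊗ -4)) ⊕ ((2 ⊕ -4) ⊗ (10 ⊗ 7))) gives 0.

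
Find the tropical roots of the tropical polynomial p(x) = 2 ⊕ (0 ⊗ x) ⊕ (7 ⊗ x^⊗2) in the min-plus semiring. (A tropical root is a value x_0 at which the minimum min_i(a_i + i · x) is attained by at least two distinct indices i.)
Roots: {-7, 2}

Each tropical root is a break point of the lower envelope of the lines y = a_i + i · x (there are 3 lines, with slopes 0, 1, ..., 2). Only the lines that attain the minimum somewhere contribute to roots; other lines are dominated. Here the surviving (envelope) indices are i = 2, i = 1, i = 0.
Intersections between consecutive envelope lines give the roots: for adjacent envelope indices i < j the intersection is x = (a_i − a_j) / (j − i). Reading off the sorted break points: {-7, 2}.
Verification: at each break x_0, at least two indices attain the minimum of min_i(a_i + i · x_0).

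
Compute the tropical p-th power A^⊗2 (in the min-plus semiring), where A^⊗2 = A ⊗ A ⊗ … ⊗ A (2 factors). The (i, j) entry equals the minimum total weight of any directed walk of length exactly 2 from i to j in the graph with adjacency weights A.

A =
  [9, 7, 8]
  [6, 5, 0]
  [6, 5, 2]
A^⊗2 =
  [13, 12, 7]
  [6, 5, 2]
  [8, 7, 4]

Each entry (A^⊗2)_ij equals the minimum over all length-2 walks i = v_0 → v_1 → … → v_2 = j of Σ_t A[v_t][v_{t+1}]. For example, for (i, j) = (0, 2) we minimise over 3 possible intermediate vertex sequences; the minimum is 7, attained along the walk 0 → 1 → 2.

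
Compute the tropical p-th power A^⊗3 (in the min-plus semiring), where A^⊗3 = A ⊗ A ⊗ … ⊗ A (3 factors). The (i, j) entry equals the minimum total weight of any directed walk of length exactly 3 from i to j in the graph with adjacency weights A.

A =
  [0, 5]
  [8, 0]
A^⊗3 =
  [0, 5]
  [8, 0]

Each entry (A^⊗3)_ij equals the minimum over all length-3 walks i = v_0 → v_1 → … → v_3 = j of Σ_t A[v_t][v_{t+1}]. For example, for (i, j) = (0, 1) we minimise over 4 possible intermediate vertex sequences; the minimum is 5, attained along the walk 0 → 0 → 0 → 1.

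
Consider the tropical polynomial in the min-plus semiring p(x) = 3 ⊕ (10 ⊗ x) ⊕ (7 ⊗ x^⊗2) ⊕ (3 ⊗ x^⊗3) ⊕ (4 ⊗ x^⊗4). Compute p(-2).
p(-2) = -4

A tropical monomial a ⊗ x^⊗i evaluates to a + i · x. Evaluating each term at x = -2:
  Term 0 contributes 3 + 0 · -2 = 3
  Term 1 contributes 10 + 1 · -2 = 8
  Term 2 contributes 7 + 2 · -2 = 3
  Term 3 contributes 3 + 3 · -2 = -3
  Term 4 contributes 4 + 4 · -2 = -4
p(-2) = ⊕ of these = min[3, 8, 3, -3, -4] = -4.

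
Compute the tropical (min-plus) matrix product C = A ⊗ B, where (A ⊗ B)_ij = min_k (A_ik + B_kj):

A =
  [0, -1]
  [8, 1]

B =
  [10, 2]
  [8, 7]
A ⊗ B =
  [7, 2]
  [9, 8]

Apply the min-plus product entry-by-entry:
  C[0][0] = min over k of (A[0][0] + B[0][0] = 0 + 10 = 10, A[0][1] + B[1][0] = -1 + 8 = 7) = 7 (attained at k = 1)
  C[0][1] = min over k of (A[0][0] + B[0][1] = 0 + 2 = 2, A[0][1] + B[1][1] = -1 + 7 = 6) = 2 (attained at k = 0)
  C[1][0] = min over k of (A[1][0] + B[0][0] = 8 + 10 = 18, A[1][1] + B[1][0] = 1 + 8 = 9) = 9 (attained at k = 1)
  C[1][1] = min over k of (A[1][0] + B[0][1] = 8 + 2 = 10, A[1][1] + B[1][1] = 1 + 7 = 8) = 8 (attained at k = 1)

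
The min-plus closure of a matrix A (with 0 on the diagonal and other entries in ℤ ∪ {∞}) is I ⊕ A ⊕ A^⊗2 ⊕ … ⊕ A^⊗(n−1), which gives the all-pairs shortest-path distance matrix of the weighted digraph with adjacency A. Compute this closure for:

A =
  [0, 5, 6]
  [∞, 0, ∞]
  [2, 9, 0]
Closure =
  [0, 5, 6]
  [∞, 0, ∞]
  [2, 7, 0]

This is the Floyd-Warshall all-pairs shortest-path computation. For each intermediate vertex k = 0, 1, …, 2, update dist[i][j] ← min(dist[i][j], dist[i][k] + dist[k][j]). The final matrix gives, for each (i, j), the minimum total weight of any directed path from i to j (possibly empty when i = j).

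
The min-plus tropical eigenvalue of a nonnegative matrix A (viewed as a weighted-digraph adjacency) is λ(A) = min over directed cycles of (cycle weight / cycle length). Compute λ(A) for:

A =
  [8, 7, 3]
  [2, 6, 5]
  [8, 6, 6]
λ(A) = 11/3

Enumerate directed cycles and compute their means (weight / length). Sample:
  cycle 0 → 0: weight = 8, length = 1, mean = 8/1 ≈ 8.000
  cycle 1 → 1: weight = 6, length = 1, mean = 6/1 ≈ 6.000
  cycle 2 → 2: weight = 6, length = 1, mean = 6/1 ≈ 6.000
  cycle 0 → 1 → 0: weight = 9, length = 2, mean = 9/2 ≈ 4.500
  cycle 0 → 2 → 0: weight = 11, length = 2, mean = 11/2 ≈ 5.500
  cycle 1 → 0 → 1: weight = 9, length = 2, mean = 9/2 ≈ 4.500
Minimum mean = 3.667, attained e.g. along the cycle 0 → 2 → 1 → 0 with weight 11 and length 3. So λ(A) = 11/3 = 11/3.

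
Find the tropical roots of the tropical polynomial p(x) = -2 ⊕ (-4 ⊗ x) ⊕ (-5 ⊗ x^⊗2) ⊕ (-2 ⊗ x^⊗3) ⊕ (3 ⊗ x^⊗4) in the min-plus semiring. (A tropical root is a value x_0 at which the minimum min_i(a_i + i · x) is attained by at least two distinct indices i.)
Roots: {-5, -3, 1, 2}

Each tropical root is a break point of the lower envelope of the lines y = a_i + i · x (there are 5 lines, with slopes 0, 1, ..., 4). Only the lines that attain the minimum somewhere contribute to roots; other lines are dominated. Here the surviving (envelope) indices are i = 4, i = 3, i = 2, i = 1, i = 0.
Intersections between consecutive envelope lines give the roots: for adjacent envelope indices i < j the intersection is x = (a_i − a_j) / (j − i). Reading off the sorted break points: {-5, -3, 1, 2}.
Verification: at each break x_0, at least two indices attain the minimum of min_i(a_i + i · x_0).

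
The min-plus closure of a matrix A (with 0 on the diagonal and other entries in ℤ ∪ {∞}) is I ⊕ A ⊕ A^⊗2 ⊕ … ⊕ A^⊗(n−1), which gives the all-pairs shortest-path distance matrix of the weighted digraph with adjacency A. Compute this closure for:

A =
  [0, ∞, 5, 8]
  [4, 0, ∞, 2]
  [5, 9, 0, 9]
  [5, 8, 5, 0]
Closure =
  [0, 14, 5, 8]
  [4, 0, 7, 2]
  [5, 9, 0, 9]
  [5, 8, 5, 0]

This is the Floyd-Warshall all-pairs shortest-path computation. For each intermediate vertex k = 0, 1, …, 3, update dist[i][j] ← min(dist[i][j], dist[i][k] + dist[k][j]). The final matrix gives, for each (i, j), the minimum total weight of any directed path from i to j (possibly empty when i = j).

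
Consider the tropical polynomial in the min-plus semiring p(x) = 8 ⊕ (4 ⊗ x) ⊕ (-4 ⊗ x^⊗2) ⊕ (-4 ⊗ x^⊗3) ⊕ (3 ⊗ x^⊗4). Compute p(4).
p(4) = 4

A tropical monomial a ⊗ x^⊗i evaluates to a + i · x. Evaluating each term at x = 4:
  Term 0 contributes 8 + 0 · 4 = 8
  Term 1 contributes 4 + 1 · 4 = 8
  Term 2 contributes -4 + 2 · 4 = 4
  Term 3 contributes -4 + 3 · 4 = 8
  Term 4 contributes 3 + 4 · 4 = 19
p(4) = ⊕ of these = min[8, 8, 4, 8, 19] = 4.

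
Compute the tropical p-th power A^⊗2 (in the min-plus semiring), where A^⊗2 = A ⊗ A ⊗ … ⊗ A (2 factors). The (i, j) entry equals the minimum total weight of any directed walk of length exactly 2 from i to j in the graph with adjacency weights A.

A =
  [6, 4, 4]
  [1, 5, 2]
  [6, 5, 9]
A^⊗2 =
  [5, 9, 6]
  [6, 5, 5]
  [6, 10, 7]

Each entry (A^⊗2)_ij equals the minimum over all length-2 walks i = v_0 → v_1 → … → v_2 = j of Σ_t A[v_t][v_{t+1}]. For example, for (i, j) = (0, 2) we minimise over 3 possible intermediate vertex sequences; the minimum is 6, attained along the walk 0 → 1 → 2.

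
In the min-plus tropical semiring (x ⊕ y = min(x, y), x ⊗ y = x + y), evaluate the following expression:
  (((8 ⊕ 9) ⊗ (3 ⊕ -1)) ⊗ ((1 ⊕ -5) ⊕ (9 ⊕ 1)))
(((8 ⊕ 9) ⊗ (3 ⊕ -1)) ⊗ ((1 ⊕ -5) ⊕ (9 ⊕ 1))) = 2

Expand innermost to outermost. Recall ⊕ takes the minimum of its arguments and ⊗ takes their sum. Working out the expression (((8 ⊕ 9) ⊗ (3 ⊕ -1)) ⊗ ((1 ⊕ -5) ⊕ (9 ⊕ 1))) gives 2.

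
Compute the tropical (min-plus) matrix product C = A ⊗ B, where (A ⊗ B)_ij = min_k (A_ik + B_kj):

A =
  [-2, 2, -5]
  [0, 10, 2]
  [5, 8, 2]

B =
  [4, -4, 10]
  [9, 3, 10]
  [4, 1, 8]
A ⊗ B =
  [-1, -6, 3]
  [4, -4, 10]
  [6, 1, 10]

Apply the min-plus product entry-by-entry:
  C[0][0] = min over k of (A[0][0] + B[0][0] = -2 + 4 = 2, A[0][1] + B[1][0] = 2 + 9 = 11, A[0][2] + B[2][0] = -5 + 4 = -1) = -1 (attained at k = 2)
  C[0][1] = min over k of (A[0][0] + B[0][1] = -2 + -4 = -6, A[0][1] + B[1][1] = 2 + 3 = 5, A[0][2] + B[2][1] = -5 + 1 = -4) = -6 (attained at k = 0)
  C[0][2] = min over k of (A[0][0] + B[0][2] = -2 + 10 = 8, A[0][1] + B[1][2] = 2 + 10 = 12, A[0][2] + B[2][2] = -5 + 8 = 3) = 3 (attained at k = 2)
  C[1][0] = min over k of (A[1][0] + B[0][0] = 0 + 4 = 4, A[1][1] + B[1][0] = 10 + 9 = 19, A[1][2] + B[2][0] = 2 + 4 = 6) = 4 (attained at k = 0)
  C[1][1] = min over k of (A[1][0] + B[0][1] = 0 + -4 = -4, A[1][1] + B[1][1] = 10 + 3 = 13, A[1][2] + B[2][1] = 2 + 1 = 3) = -4 (attained at k = 0)
  C[1][2] = min over k of (A[1][0] + B[0][2] = 0 + 10 = 10, A[1][1] + B[1][2] = 10 + 10 = 20, A[1][2] + B[2][2] = 2 + 8 = 10) = 10 (attained at k = 0)
  C[2][0] = min over k of (A[2][0] + B[0][0] = 5 + 4 = 9, A[2][1] + B[1][0] = 8 + 9 = 17, A[2][2] + B[2][0] = 2 + 4 = 6) = 6 (attained at k = 2)
  C[2][1] = min over k of (A[2][0] + B[0][1] = 5 + -4 = 1, A[2][1] + B[1][1] = 8 + 3 = 11, A[2][2] + B[2][1] = 2 + 1 = 3) = 1 (attained at k = 0)
  C[2][2] = min over k of (A[2][0] + B[0][2] = 5 + 10 = 15, A[2][1] + B[1][2] = 8 + 10 = 18, A[2][2] + B[2][2] = 2 + 8 = 10) = 10 (attained at k = 2)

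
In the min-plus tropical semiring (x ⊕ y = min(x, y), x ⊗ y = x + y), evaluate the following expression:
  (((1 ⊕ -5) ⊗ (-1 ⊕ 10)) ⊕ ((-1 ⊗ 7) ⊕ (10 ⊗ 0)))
(((1 ⊕ -5) ⊗ (-1 ⊕ 10)) ⊕ ((-1 ⊗ 7) ⊕ (10 ⊗ 0))) = -6

Expand innermost to outermost. Recall ⊕ takes the minimum of its arguments and ⊗ takes their sum. Working out the expression (((1 ⊕ -5) ⊗ (-1 ⊕ 10)) ⊕ ((-1 ⊗ 7) ⊕ (10 ⊗ 0))) gives -6.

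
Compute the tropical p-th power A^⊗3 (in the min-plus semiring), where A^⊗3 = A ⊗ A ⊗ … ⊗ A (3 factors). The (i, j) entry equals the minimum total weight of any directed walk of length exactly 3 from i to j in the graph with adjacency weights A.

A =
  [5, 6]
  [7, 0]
A^⊗3 =
  [13, 6]
  [7, 0]

Each entry (A^⊗3)_ij equals the minimum over all length-3 walks i = v_0 → v_1 → … → v_3 = j of Σ_t A[v_t][v_{t+1}]. For example, for (i, j) = (0, 1) we minimise over 4 possible intermediate vertex sequences; the minimum is 6, attained along the walk 0 → 1 → 1 → 1.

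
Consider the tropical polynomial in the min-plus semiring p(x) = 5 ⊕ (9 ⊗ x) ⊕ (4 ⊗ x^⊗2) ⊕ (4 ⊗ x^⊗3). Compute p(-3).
p(-3) = -5

A tropical monomial a ⊗ x^⊗i evaluates to a + i · x. Evaluating each term at x = -3:
  Term 0 contributes 5 + 0 · -3 = 5
  Term 1 contributes 9 + 1 · -3 = 6
  Term 2 contributes 4 + 2 · -3 = -2
  Term 3 contributes 4 + 3 · -3 = -5
p(-3) = ⊕ of these = min[5, 6, -2, -5] = -5.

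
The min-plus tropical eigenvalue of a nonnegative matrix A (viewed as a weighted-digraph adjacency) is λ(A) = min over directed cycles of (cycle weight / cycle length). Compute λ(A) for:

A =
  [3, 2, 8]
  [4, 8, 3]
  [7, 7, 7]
λ(A) = 3

Enumerate directed cycles and compute their means (weight / length). Sample:
  cycle 0 → 0: weight = 3, length = 1, mean = 3/1 ≈ 3.000
  cycle 1 → 1: weight = 8, length = 1, mean = 8/1 ≈ 8.000
  cycle 2 → 2: weight = 7, length = 1, mean = 7/1 ≈ 7.000
  cycle 0 → 1 → 0: weight = 6, length = 2, mean = 6/2 ≈ 3.000
  cycle 0 → 2 → 0: weight = 15, length = 2, mean = 15/2 ≈ 7.500
  cycle 1 → 0 → 1: weight = 6, length = 2, mean = 6/2 ≈ 3.000
Minimum mean = 3.000, attained e.g. along the cycle 0 → 0 with weight 3 and length 1. So λ(A) = 3/1 = 3.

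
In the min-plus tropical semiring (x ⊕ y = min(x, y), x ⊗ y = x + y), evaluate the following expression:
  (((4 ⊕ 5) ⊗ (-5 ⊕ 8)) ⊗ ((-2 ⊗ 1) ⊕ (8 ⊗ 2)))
(((4 ⊕ 5) ⊗ (-5 ⊕ 8)) ⊗ ((-2 ⊗ 1) ⊕ (8 ⊗ 2))) = -2

Expand innermost to outermost. Recall ⊕ takes the minimum of its arguments and ⊗ takes their sum. Working out the expression (((4 ⊕ 5) ⊗ (-5 ⊕ 8)) ⊗ ((-2 ⊗ 1) ⊕ (8 ⊗ 2))) gives -2.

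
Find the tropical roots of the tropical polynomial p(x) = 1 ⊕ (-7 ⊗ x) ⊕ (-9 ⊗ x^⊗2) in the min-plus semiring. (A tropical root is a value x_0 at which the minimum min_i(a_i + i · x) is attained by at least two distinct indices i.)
Roots: {2, 8}

Each tropical root is a break point of the lower envelope of the lines y = a_i + i · x (there are 3 lines, with slopes 0, 1, ..., 2). Only the lines that attain the minimum somewhere contribute to roots; other lines are dominated. Here the surviving (envelope) indices are i = 2, i = 1, i = 0.
Intersections between consecutive envelope lines give the roots: for adjacent envelope indices i < j the intersection is x = (a_i − a_j) / (j − i). Reading off the sorted break points: {2, 8}.
Verification: at each break x_0, at least two indices attain the minimum of min_i(a_i + i · x_0).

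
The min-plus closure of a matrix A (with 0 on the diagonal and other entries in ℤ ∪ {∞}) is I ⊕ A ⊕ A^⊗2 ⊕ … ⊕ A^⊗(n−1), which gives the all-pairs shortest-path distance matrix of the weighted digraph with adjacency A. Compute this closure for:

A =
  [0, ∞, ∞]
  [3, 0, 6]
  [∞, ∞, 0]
Closure =
  [0, ∞, ∞]
  [3, 0, 6]
  [∞, ∞, 0]

This is the Floyd-Warshall all-pairs shortest-path computation. For each intermediate vertex k = 0, 1, …, 2, update dist[i][j] ← min(dist[i][j], dist[i][k] + dist[k][j]). The final matrix gives, for each (i, j), the minimum total weight of any directed path from i to j (possibly empty when i = j).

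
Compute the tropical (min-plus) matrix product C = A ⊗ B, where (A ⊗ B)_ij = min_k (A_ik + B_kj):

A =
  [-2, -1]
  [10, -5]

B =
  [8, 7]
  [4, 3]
A ⊗ B =
  [3, 2]
  [-1, -2]

Apply the min-plus product entry-by-entry:
  C[0][0] = min over k of (A[0][0] + B[0][0] = -2 + 8 = 6, A[0][1] + B[1][0] = -1 + 4 = 3) = 3 (attained at k = 1)
  C[0][1] = min over k of (A[0][0] + B[0][1] = -2 + 7 = 5, A[0][1] + B[1][1] = -1 + 3 = 2) = 2 (attained at k = 1)
  C[1][0] = min over k of (A[1][0] + B[0][0] = 10 + 8 = 18, A[1][1] + B[1][0] = -5 + 4 = -1) = -1 (attained at k = 1)
  C[1][1] = min over k of (A[1][0] + B[0][1] = 10 + 7 = 17, A[1][1] + B[1][1] = -5 + 3 = -2) = -2 (attained at k = 1)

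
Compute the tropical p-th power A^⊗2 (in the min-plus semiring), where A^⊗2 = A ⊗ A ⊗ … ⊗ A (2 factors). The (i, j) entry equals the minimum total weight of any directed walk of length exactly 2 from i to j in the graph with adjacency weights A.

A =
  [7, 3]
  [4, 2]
A^⊗2 =
  [7, 5]
  [6, 4]

Each entry (A^⊗2)_ij equals the minimum over all length-2 walks i = v_0 → v_1 → … → v_2 = j of Σ_t A[v_t][v_{t+1}]. For example, for (i, j) = (0, 1) we minimise over 2 possible intermediate vertex sequences; the minimum is 5, attained along the walk 0 → 1 → 1.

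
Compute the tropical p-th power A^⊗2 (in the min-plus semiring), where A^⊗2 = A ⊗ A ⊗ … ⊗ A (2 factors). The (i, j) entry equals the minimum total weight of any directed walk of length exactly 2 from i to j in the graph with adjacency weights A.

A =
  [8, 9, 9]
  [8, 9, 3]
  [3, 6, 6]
A^⊗2 =
  [12, 15, 12]
  [6, 9, 9]
  [9, 12, 9]

Each entry (A^⊗2)_ij equals the minimum over all length-2 walks i = v_0 → v_1 → … → v_2 = j of Σ_t A[v_t][v_{t+1}]. For example, for (i, j) = (0, 2) we minimise over 3 possible intermediate vertex sequences; the minimum is 12, attained along the walk 0 → 1 → 2.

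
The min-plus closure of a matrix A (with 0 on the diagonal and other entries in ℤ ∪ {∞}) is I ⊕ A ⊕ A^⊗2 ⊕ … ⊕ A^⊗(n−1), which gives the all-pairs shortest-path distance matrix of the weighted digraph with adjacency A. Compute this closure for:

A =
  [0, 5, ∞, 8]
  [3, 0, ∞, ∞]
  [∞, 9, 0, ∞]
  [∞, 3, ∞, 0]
Closure =
  [0, 5, ∞, 8]
  [3, 0, ∞, 11]
  [12, 9, 0, 20]
  [6, 3, ∞, 0]

This is the Floyd-Warshall all-pairs shortest-path computation. For each intermediate vertex k = 0, 1, …, 3, update dist[i][j] ← min(dist[i][j], dist[i][k] + dist[k][j]). The final matrix gives, for each (i, j), the minimum total weight of any directed path from i to j (possibly empty when i = j).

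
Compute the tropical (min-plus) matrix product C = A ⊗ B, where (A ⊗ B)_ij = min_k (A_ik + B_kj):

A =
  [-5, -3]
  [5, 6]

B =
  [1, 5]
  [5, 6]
A ⊗ B =
  [-4, 0]
  [6, 10]

Apply the min-plus product entry-by-entry:
  C[0][0] = min over k of (A[0][0] + B[0][0] = -5 + 1 = -4, A[0][1] + B[1][0] = -3 + 5 = 2) = -4 (attained at k = 0)
  C[0][1] = min over k of (A[0][0] + B[0][1] = -5 + 5 = 0, A[0][1] + B[1][1] = -3 + 6 = 3) = 0 (attained at k = 0)
  C[1][0] = min over k of (A[1][0] + B[0][0] = 5 + 1 = 6, A[1][1] + B[1][0] = 6 + 5 = 11) = 6 (attained at k = 0)
  C[1][1] = min over k of (A[1][0] + B[0][1] = 5 + 5 = 10, A[1][1] + B[1][1] = 6 + 6 = 12) = 10 (attained at k = 0)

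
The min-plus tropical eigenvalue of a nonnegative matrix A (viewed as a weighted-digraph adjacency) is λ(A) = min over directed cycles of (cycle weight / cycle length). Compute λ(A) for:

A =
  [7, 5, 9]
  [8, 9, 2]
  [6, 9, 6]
λ(A) = 13/3

Enumerate directed cycles and compute their means (weight / length). Sample:
  cycle 0 → 0: weight = 7, length = 1, mean = 7/1 ≈ 7.000
  cycle 1 → 1: weight = 9, length = 1, mean = 9/1 ≈ 9.000
  cycle 2 → 2: weight = 6, length = 1, mean = 6/1 ≈ 6.000
  cycle 0 → 1 → 0: weight = 13, length = 2, mean = 13/2 ≈ 6.500
  cycle 0 → 2 → 0: weight = 15, length = 2, mean = 15/2 ≈ 7.500
  cycle 1 → 0 → 1: weight = 13, length = 2, mean = 13/2 ≈ 6.500
Minimum mean = 4.333, attained e.g. along the cycle 0 → 1 → 2 → 0 with weight 13 and length 3. So λ(A) = 13/3 = 13/3.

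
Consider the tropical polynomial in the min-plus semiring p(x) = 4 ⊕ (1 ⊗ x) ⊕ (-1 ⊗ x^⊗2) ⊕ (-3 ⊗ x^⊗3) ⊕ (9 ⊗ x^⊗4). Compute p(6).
p(6) = 4

A tropical monomial a ⊗ x^⊗i evaluates to a + i · x. Evaluating each term at x = 6:
  Term 0 contributes 4 + 0 · 6 = 4
  Term 1 contributes 1 + 1 · 6 = 7
  Term 2 contributes -1 + 2 · 6 = 11
  Term 3 contributes -3 + 3 · 6 = 15
  Term 4 contributes 9 + 4 · 6 = 33
p(6) = ⊕ of these = min[4, 7, 11, 15, 33] = 4.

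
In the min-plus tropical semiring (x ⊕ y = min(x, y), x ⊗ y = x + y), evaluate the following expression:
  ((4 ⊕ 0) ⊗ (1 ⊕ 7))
((4 ⊕ 0) ⊗ (1 ⊕ 7)) = 1

Expand innermost to outermost. Recall ⊕ takes the minimum of its arguments and ⊗ takes their sum. Working out the expression ((4 ⊕ 0) ⊗ (1 ⊕ 7)) gives 1.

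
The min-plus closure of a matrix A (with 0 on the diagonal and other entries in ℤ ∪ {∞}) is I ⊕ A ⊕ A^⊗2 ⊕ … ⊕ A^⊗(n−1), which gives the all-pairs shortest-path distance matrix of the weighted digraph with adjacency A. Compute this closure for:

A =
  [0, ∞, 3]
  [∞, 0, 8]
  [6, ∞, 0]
Closure =
  [0, ∞, 3]
  [14, 0, 8]
  [6, ∞, 0]

This is the Floyd-Warshall all-pairs shortest-path computation. For each intermediate vertex k = 0, 1, …, 2, update dist[i][j] ← min(dist[i][j], dist[i][k] + dist[k][j]). The final matrix gives, for each (i, j), the minimum total weight of any directed path from i to j (possibly empty when i = j).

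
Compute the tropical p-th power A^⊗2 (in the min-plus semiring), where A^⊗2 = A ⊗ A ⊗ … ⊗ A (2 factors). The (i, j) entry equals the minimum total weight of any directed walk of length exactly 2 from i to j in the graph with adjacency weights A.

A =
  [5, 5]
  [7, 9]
A^⊗2 =
  [10, 10]
  [12, 12]

Each entry (A^⊗2)_ij equals the minimum over all length-2 walks i = v_0 → v_1 → … → v_2 = j of Σ_t A[v_t][v_{t+1}]. For example, for (i, j) = (0, 1) we minimise over 2 possible intermediate vertex sequences; the minimum is 10, attained along the walk 0 → 0 → 1.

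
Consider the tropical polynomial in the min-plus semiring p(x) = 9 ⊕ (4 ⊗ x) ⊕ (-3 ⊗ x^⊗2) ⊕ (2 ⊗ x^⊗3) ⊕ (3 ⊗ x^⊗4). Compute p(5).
p(5) = 7

A tropical monomial a ⊗ x^⊗i evaluates to a + i · x. Evaluating each term at x = 5:
  Term 0 contributes 9 + 0 · 5 = 9
  Term 1 contributes 4 + 1 · 5 = 9
  Term 2 contributes -3 + 2 · 5 = 7
  Term 3 contributes 2 + 3 · 5 = 17
  Term 4 contributes 3 + 4 · 5 = 23
p(5) = ⊕ of these = min[9, 9, 7, 17, 23] = 7.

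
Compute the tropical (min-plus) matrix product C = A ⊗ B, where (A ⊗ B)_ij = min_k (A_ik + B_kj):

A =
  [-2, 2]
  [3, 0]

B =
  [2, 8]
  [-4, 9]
A ⊗ B =
  [-2, 6]
  [-4, 9]

Apply the min-plus product entry-by-entry:
  C[0][0] = min over k of (A[0][0] + B[0][0] = -2 + 2 = 0, A[0][1] + B[1][0] = 2 + -4 = -2) = -2 (attained at k = 1)
  C[0][1] = min over k of (A[0][0] + B[0][1] = -2 + 8 = 6, A[0][1] + B[1][1] = 2 + 9 = 11) = 6 (attained at k = 0)
  C[1][0] = min over k of (A[1][0] + B[0][0] = 3 + 2 = 5, A[1][1] + B[1][0] = 0 + -4 = -4) = -4 (attained at k = 1)
  C[1][1] = min over k of (A[1][0] + B[0][1] = 3 + 8 = 11, A[1][1] + B[1][1] = 0 + 9 = 9) = 9 (attained at k = 1)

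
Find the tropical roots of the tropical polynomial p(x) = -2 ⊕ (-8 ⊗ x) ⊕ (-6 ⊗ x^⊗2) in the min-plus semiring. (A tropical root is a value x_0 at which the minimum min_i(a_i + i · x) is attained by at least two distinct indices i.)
Roots: {-2, 6}

Each tropical root is a break point of the lower envelope of the lines y = a_i + i · x (there are 3 lines, with slopes 0, 1, ..., 2). Only the lines that attain the minimum somewhere contribute to roots; other lines are dominated. Here the surviving (envelope) indices are i = 2, i = 1, i = 0.
Intersections between consecutive envelope lines give the roots: for adjacent envelope indices i < j the intersection is x = (a_i − a_j) / (j − i). Reading off the sorted break points: {-2, 6}.
Verification: at each break x_0, at least two indices attain the minimum of min_i(a_i + i · x_0).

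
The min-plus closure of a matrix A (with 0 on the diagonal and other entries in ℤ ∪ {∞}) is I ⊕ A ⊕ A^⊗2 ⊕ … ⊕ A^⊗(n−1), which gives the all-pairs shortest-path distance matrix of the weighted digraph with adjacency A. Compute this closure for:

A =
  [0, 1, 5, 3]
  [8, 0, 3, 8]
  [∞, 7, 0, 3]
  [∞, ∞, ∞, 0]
Closure =
  [0, 1, 4, 3]
  [8, 0, 3, 6]
  [15, 7, 0, 3]
  [∞, ∞, ∞, 0]

This is the Floyd-Warshall all-pairs shortest-path computation. For each intermediate vertex k = 0, 1, …, 3, update dist[i][j] ← min(dist[i][j], dist[i][k] + dist[k][j]). The final matrix gives, for each (i, j), the minimum total weight of any directed path from i to j (possibly empty when i = j).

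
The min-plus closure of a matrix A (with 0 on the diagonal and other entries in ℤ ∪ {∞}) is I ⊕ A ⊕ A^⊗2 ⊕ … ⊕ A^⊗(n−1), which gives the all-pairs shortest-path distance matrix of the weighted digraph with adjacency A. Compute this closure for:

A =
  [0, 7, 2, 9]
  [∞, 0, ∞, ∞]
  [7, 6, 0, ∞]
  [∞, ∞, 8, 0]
Closure =
  [0, 7, 2, 9]
  [∞, 0, ∞, ∞]
  [7, 6, 0, 16]
  [15, 14, 8, 0]

This is the Floyd-Warshall all-pairs shortest-path computation. For each intermediate vertex k = 0, 1, …, 3, update dist[i][j] ← min(dist[i][j], dist[i][k] + dist[k][j]). The final matrix gives, for each (i, j), the minimum total weight of any directed path from i to j (possibly empty when i = j).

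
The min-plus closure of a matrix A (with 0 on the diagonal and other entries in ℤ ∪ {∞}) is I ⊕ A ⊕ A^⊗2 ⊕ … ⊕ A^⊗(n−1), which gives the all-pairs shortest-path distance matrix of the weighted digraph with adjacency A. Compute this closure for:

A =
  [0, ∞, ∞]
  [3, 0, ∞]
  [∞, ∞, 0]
Closure =
  [0, ∞, ∞]
  [3, 0, ∞]
  [∞, ∞, 0]

This is the Floyd-Warshall all-pairs shortest-path computation. For each intermediate vertex k = 0, 1, …, 2, update dist[i][j] ← min(dist[i][j], dist[i][k] + dist[k][j]). The final matrix gives, for each (i, j), the minimum total weight of any directed path from i to j (possibly empty when i = j).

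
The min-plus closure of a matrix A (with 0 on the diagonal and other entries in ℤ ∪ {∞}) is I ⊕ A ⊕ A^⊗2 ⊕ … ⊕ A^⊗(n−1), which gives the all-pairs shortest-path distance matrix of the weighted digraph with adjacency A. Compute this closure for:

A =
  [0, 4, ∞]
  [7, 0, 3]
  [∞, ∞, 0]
Closure =
  [0, 4, 7]
  [7, 0, 3]
  [∞, ∞, 0]

This is the Floyd-Warshall all-pairs shortest-path computation. For each intermediate vertex k = 0, 1, …, 2, update dist[i][j] ← min(dist[i][j], dist[i][k] + dist[k][j]). The final matrix gives, for each (i, j), the minimum total weight of any directed path from i to j (possibly empty when i = j).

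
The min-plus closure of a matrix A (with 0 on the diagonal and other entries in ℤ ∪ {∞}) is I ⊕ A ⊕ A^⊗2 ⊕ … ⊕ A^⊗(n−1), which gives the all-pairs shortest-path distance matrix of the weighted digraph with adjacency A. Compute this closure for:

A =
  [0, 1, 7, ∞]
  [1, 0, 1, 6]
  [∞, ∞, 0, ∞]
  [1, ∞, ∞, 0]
Closure =
  [0, 1, 2, 7]
  [1, 0, 1, 6]
  [∞, ∞, 0, ∞]
  [1, 2, 3, 0]

This is the Floyd-Warshall all-pairs shortest-path computation. For each intermediate vertex k = 0, 1, …, 3, update dist[i][j] ← min(dist[i][j], dist[i][k] + dist[k][j]). The final matrix gives, for each (i, j), the minimum total weight of any directed path from i to j (possibly empty when i = j).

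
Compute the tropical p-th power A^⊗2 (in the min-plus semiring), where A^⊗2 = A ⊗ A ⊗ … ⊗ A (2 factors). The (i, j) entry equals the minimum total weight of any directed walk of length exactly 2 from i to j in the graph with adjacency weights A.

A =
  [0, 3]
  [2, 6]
A^⊗2 =
  [0, 3]
  [2, 5]

Each entry (A^⊗2)_ij equals the minimum over all length-2 walks i = v_0 → v_1 → … → v_2 = j of Σ_t A[v_t][v_{t+1}]. For example, for (i, j) = (0, 1) we minimise over 2 possible intermediate vertex sequences; the minimum is 3, attained along the walk 0 → 0 → 1.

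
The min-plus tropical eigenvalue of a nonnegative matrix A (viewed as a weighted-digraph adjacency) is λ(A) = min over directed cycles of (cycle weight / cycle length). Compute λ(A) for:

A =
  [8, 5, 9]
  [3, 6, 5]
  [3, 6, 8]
λ(A) = 4

Enumerate directed cycles and compute their means (weight / length). Sample:
  cycle 0 → 0: weight = 8, length = 1, mean = 8/1 ≈ 8.000
  cycle 1 → 1: weight = 6, length = 1, mean = 6/1 ≈ 6.000
  cycle 2 → 2: weight = 8, length = 1, mean = 8/1 ≈ 8.000
  cycle 0 → 1 → 0: weight = 8, length = 2, mean = 8/2 ≈ 4.000
  cycle 0 → 2 → 0: weight = 12, length = 2, mean = 12/2 ≈ 6.000
  cycle 1 → 0 → 1: weight = 8, length = 2, mean = 8/2 ≈ 4.000
Minimum mean = 4.000, attained e.g. along the cycle 0 → 1 → 0 with weight 8 and length 2. So λ(A) = 8/2 = 4.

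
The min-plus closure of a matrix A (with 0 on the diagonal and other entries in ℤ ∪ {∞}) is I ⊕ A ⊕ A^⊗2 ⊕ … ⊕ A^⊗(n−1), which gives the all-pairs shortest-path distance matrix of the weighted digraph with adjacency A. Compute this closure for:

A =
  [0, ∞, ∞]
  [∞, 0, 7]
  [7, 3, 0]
Closure =
  [0, ∞, ∞]
  [14, 0, 7]
  [7, 3, 0]

This is the Floyd-Warshall all-pairs shortest-path computation. For each intermediate vertex k = 0, 1, …, 2, update dist[i][j] ← min(dist[i][j], dist[i][k] + dist[k][j]). The final matrix gives, for each (i, j), the minimum total weight of any directed path from i to j (possibly empty when i = j).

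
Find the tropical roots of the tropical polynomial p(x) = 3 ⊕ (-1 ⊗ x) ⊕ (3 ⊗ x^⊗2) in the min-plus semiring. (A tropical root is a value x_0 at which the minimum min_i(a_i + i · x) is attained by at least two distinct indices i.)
Roots: {-4, 4}

Each tropical root is a break point of the lower envelope of the lines y = a_i + i · x (there are 3 lines, with slopes 0, 1, ..., 2). Only the lines that attain the minimum somewhere contribute to roots; other lines are dominated. Here the surviving (envelope) indices are i = 2, i = 1, i = 0.
Intersections between consecutive envelope lines give the roots: for adjacent envelope indices i < j the intersection is x = (a_i − a_j) / (j − i). Reading off the sorted break points: {-4, 4}.
Verification: at each break x_0, at least two indices attain the minimum of min_i(a_i + i · x_0).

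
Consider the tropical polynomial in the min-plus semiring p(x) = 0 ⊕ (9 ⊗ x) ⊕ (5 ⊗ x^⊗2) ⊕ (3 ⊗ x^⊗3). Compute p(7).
p(7) = 0

A tropical monomial a ⊗ x^⊗i evaluates to a + i · x. Evaluating each term at x = 7:
  Term 0 contributes 0 + 0 · 7 = 0
  Term 1 contributes 9 + 1 · 7 = 16
  Term 2 contributes 5 + 2 · 7 = 19
  Term 3 contributes 3 + 3 · 7 = 24
p(7) = ⊕ of these = min[0, 16, 19, 24] = 0.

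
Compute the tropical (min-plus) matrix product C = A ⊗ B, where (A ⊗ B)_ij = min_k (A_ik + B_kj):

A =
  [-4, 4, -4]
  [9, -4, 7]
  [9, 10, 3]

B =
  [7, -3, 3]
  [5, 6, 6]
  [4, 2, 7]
A ⊗ B =
  [0, -7, -1]
  [1, 2, 2]
  [7, 5, 10]

Apply the min-plus product entry-by-entry:
  C[0][0] = min over k of (A[0][0] + B[0][0] = -4 + 7 = 3, A[0][1] + B[1][0] = 4 + 5 = 9, A[0][2] + B[2][0] = -4 + 4 = 0) = 0 (attained at k = 2)
  C[0][1] = min over k of (A[0][0] + B[0][1] = -4 + -3 = -7, A[0][1] + B[1][1] = 4 + 6 = 10, A[0][2] + B[2][1] = -4 + 2 = -2) = -7 (attained at k = 0)
  C[0][2] = min over k of (A[0][0] + B[0][2] = -4 + 3 = -1, A[0][1] + B[1][2] = 4 + 6 = 10, A[0][2] + B[2][2] = -4 + 7 = 3) = -1 (attained at k = 0)
  C[1][0] = min over k of (A[1][0] + B[0][0] = 9 + 7 = 16, A[1][1] + B[1][0] = -4 + 5 = 1, A[1][2] + B[2][0] = 7 + 4 = 11) = 1 (attained at k = 1)
  C[1][1] = min over k of (A[1][0] + B[0][1] = 9 + -3 = 6, A[1][1] + B[1][1] = -4 + 6 = 2, A[1][2] + B[2][1] = 7 + 2 = 9) = 2 (attained at k = 1)
  C[1][2] = min over k of (A[1][0] + B[0][2] = 9 + 3 = 12, A[1][1] + B[1][2] = -4 + 6 = 2, A[1][2] + B[2][2] = 7 + 7 = 14) = 2 (attained at k = 1)
  C[2][0] = min over k of (A[2][0] + B[0][0] = 9 + 7 = 16, A[2][1] + B[1][0] = 10 + 5 = 15, A[2][2] + B[2][0] = 3 + 4 = 7) = 7 (attained at k = 2)
  C[2][1] = min over k of (A[2][0] + B[0][1] = 9 + -3 = 6, A[2][1] + B[1][1] = 10 + 6 = 16, A[2][2] + B[2][1] = 3 + 2 = 5) = 5 (attained at k = 2)
  C[2][2] = min over k of (A[2][0] + B[0][2] = 9 + 3 = 12, A[2][1] + B[1][2] = 10 + 6 = 16, A[2][2] + B[2][2] = 3 + 7 = 10) = 10 (attained at k = 2)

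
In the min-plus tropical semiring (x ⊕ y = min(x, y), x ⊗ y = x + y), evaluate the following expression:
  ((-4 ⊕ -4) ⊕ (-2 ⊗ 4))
((-4 ⊕ -4) ⊕ (-2 ⊗ 4)) = -4

Expand innermost to outermost. Recall ⊕ takes the minimum of its arguments and ⊗ takes their sum. Working out the expression ((-4 ⊕ -4) ⊕ (-2 ⊗ 4)) gives -4.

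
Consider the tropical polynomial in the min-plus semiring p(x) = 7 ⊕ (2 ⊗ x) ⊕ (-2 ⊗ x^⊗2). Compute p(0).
p(0) = -2

A tropical monomial a ⊗ x^⊗i evaluates to a + i · x. Evaluating each term at x = 0:
  Term 0 contributes 7 + 0 · 0 = 7
  Term 1 contributes 2 + 1 · 0 = 2
  Term 2 contributes -2 + 2 · 0 = -2
p(0) = ⊕ of these = min[7, 2, -2] = -2.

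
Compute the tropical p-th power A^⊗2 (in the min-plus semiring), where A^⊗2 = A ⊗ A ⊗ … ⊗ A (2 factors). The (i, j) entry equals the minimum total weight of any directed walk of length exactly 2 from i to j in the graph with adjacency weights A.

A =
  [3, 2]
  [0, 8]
A^⊗2 =
  [2, 5]
  [3, 2]

Each entry (A^⊗2)_ij equals the minimum over all length-2 walks i = v_0 → v_1 → … → v_2 = j of Σ_t A[v_t][v_{t+1}]. For example, for (i, j) = (0, 1) we minimise over 2 possible intermediate vertex sequences; the minimum is 5, attained along the walk 0 → 0 → 1.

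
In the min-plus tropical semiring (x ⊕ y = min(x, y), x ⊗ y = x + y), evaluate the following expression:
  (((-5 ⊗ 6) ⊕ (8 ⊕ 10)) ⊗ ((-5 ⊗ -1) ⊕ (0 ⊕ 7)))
(((-5 ⊗ 6) ⊕ (8 ⊕ 10)) ⊗ ((-5 ⊗ -1) ⊕ (0 ⊕ 7))) = -5

Expand innermost to outermost. Recall ⊕ takes the minimum of its arguments and ⊗ takes their sum. Working out the expression (((-5 ⊗ 6) ⊕ (8 ⊕ 10)) ⊗ ((-5 ⊗ -1) ⊕ (0 ⊕ 7))) gives -5.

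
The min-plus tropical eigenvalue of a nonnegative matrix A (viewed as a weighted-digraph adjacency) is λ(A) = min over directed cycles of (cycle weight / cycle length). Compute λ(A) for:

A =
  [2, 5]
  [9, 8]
λ(A) = 2

Enumerate directed cycles and compute their means (weight / length). Sample:
  cycle 0 → 0: weight = 2, length = 1, mean = 2/1 ≈ 2.000
  cycle 1 → 1: weight = 8, length = 1, mean = 8/1 ≈ 8.000
  cycle 0 → 1 → 0: weight = 14, length = 2, mean = 14/2 ≈ 7.000
  cycle 1 → 0 → 1: weight = 14, length = 2, mean = 14/2 ≈ 7.000
Minimum mean = 2.000, attained e.g. along the cycle 0 → 0 with weight 2 and length 1. So λ(A) = 2/1 = 2.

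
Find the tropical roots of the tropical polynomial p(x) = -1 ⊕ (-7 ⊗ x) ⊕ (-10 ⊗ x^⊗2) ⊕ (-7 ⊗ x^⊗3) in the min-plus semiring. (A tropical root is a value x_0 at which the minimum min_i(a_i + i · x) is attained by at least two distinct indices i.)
Roots: {-3, 3, 6}

Each tropical root is a break point of the lower envelope of the lines y = a_i + i · x (there are 4 lines, with slopes 0, 1, ..., 3). Only the lines that attain the minimum somewhere contribute to roots; other lines are dominated. Here the surviving (envelope) indices are i = 3, i = 2, i = 1, i = 0.
Intersections between consecutive envelope lines give the roots: for adjacent envelope indices i < j the intersection is x = (a_i − a_j) / (j − i). Reading off the sorted break points: {-3, 3, 6}.
Verification: at each break x_0, at least two indices attain the minimum of min_i(a_i + i · x_0).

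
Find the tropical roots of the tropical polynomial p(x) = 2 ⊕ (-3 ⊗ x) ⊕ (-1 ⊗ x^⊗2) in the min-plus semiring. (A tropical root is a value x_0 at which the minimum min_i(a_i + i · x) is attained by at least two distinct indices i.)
Roots: {-2, 5}

Each tropical root is a break point of the lower envelope of the lines y = a_i + i · x (there are 3 lines, with slopes 0, 1, ..., 2). Only the lines that attain the minimum somewhere contribute to roots; other lines are dominated. Here the surviving (envelope) indices are i = 2, i = 1, i = 0.
Intersections between consecutive envelope lines give the roots: for adjacent envelope indices i < j the intersection is x = (a_i − a_j) / (j − i). Reading off the sorted break points: {-2, 5}.
Verification: at each break x_0, at least two indices attain the minimum of min_i(a_i + i · x_0).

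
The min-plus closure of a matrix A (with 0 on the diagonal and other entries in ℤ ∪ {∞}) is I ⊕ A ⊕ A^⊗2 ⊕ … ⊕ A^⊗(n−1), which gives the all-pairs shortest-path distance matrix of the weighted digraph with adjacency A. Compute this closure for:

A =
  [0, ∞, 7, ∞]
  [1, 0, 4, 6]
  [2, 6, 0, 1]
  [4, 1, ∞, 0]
Closure =
  [0, 9, 7, 8]
  [1, 0, 4, 5]
  [2, 2, 0, 1]
  [2, 1, 5, 0]

This is the Floyd-Warshall all-pairs shortest-path computation. For each intermediate vertex k = 0, 1, …, 3, update dist[i][j] ← min(dist[i][j], dist[i][k] + dist[k][j]). The final matrix gives, for each (i, j), the minimum total weight of any directed path from i to j (possibly empty when i = j).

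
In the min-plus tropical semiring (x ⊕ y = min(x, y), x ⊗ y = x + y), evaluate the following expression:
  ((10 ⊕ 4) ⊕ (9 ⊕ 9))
((10 ⊕ 4) ⊕ (9 ⊕ 9)) = 4

Expand innermost to outermost. Recall ⊕ takes the minimum of its arguments and ⊗ takes their sum. Working out the expression ((10 ⊕ 4) ⊕ (9 ⊕ 9)) gives 4.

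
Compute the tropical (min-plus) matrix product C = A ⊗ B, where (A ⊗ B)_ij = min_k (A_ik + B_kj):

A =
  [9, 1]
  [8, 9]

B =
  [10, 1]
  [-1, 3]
A ⊗ B =
  [0, 4]
  [8, 9]

Apply the min-plus product entry-by-entry:
  C[0][0] = min over k of (A[0][0] + B[0][0] = 9 + 10 = 19, A[0][1] + B[1][0] = 1 + -1 = 0) = 0 (attained at k = 1)
  C[0][1] = min over k of (A[0][0] + B[0][1] = 9 + 1 = 10, A[0][1] + B[1][1] = 1 + 3 = 4) = 4 (attained at k = 1)
  C[1][0] = min over k of (A[1][0] + B[0][0] = 8 + 10 = 18, A[1][1] + B[1][0] = 9 + -1 = 8) = 8 (attained at k = 1)
  C[1][1] = min over k of (A[1][0] + B[0][1] = 8 + 1 = 9, A[1][1] + B[1][1] = 9 + 3 = 12) = 9 (attained at k = 0)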